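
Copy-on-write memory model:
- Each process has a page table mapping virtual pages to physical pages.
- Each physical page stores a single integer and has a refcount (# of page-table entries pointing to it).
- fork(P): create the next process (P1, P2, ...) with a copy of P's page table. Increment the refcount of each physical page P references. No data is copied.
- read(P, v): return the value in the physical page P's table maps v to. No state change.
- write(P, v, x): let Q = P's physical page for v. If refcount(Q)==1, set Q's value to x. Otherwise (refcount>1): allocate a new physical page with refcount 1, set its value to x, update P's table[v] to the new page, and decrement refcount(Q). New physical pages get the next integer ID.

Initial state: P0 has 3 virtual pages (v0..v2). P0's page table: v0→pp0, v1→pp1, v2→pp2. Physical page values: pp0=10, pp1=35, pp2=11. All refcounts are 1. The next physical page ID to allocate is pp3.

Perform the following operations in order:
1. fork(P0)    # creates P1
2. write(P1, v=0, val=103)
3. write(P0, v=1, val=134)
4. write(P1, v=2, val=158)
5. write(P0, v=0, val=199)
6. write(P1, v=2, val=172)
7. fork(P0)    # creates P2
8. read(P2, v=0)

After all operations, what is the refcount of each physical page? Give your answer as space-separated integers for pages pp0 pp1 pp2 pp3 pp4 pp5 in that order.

Op 1: fork(P0) -> P1. 3 ppages; refcounts: pp0:2 pp1:2 pp2:2
Op 2: write(P1, v0, 103). refcount(pp0)=2>1 -> COPY to pp3. 4 ppages; refcounts: pp0:1 pp1:2 pp2:2 pp3:1
Op 3: write(P0, v1, 134). refcount(pp1)=2>1 -> COPY to pp4. 5 ppages; refcounts: pp0:1 pp1:1 pp2:2 pp3:1 pp4:1
Op 4: write(P1, v2, 158). refcount(pp2)=2>1 -> COPY to pp5. 6 ppages; refcounts: pp0:1 pp1:1 pp2:1 pp3:1 pp4:1 pp5:1
Op 5: write(P0, v0, 199). refcount(pp0)=1 -> write in place. 6 ppages; refcounts: pp0:1 pp1:1 pp2:1 pp3:1 pp4:1 pp5:1
Op 6: write(P1, v2, 172). refcount(pp5)=1 -> write in place. 6 ppages; refcounts: pp0:1 pp1:1 pp2:1 pp3:1 pp4:1 pp5:1
Op 7: fork(P0) -> P2. 6 ppages; refcounts: pp0:2 pp1:1 pp2:2 pp3:1 pp4:2 pp5:1
Op 8: read(P2, v0) -> 199. No state change.

Answer: 2 1 2 1 2 1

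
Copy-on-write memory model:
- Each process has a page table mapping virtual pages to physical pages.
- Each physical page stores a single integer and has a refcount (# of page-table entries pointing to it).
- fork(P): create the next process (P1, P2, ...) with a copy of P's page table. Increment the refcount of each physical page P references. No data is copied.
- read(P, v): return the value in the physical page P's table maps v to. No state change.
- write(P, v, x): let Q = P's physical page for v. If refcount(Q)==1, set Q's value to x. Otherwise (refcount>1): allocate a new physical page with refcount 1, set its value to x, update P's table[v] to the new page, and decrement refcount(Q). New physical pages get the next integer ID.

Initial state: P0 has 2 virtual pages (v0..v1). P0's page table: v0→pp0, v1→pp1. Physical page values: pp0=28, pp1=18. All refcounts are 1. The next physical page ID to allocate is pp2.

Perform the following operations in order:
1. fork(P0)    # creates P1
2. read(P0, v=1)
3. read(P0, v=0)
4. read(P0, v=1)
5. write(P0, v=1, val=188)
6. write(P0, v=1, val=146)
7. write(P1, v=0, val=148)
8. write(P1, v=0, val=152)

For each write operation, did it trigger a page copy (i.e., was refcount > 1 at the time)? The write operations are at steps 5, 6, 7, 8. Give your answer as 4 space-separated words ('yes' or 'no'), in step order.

Op 1: fork(P0) -> P1. 2 ppages; refcounts: pp0:2 pp1:2
Op 2: read(P0, v1) -> 18. No state change.
Op 3: read(P0, v0) -> 28. No state change.
Op 4: read(P0, v1) -> 18. No state change.
Op 5: write(P0, v1, 188). refcount(pp1)=2>1 -> COPY to pp2. 3 ppages; refcounts: pp0:2 pp1:1 pp2:1
Op 6: write(P0, v1, 146). refcount(pp2)=1 -> write in place. 3 ppages; refcounts: pp0:2 pp1:1 pp2:1
Op 7: write(P1, v0, 148). refcount(pp0)=2>1 -> COPY to pp3. 4 ppages; refcounts: pp0:1 pp1:1 pp2:1 pp3:1
Op 8: write(P1, v0, 152). refcount(pp3)=1 -> write in place. 4 ppages; refcounts: pp0:1 pp1:1 pp2:1 pp3:1

yes no yes no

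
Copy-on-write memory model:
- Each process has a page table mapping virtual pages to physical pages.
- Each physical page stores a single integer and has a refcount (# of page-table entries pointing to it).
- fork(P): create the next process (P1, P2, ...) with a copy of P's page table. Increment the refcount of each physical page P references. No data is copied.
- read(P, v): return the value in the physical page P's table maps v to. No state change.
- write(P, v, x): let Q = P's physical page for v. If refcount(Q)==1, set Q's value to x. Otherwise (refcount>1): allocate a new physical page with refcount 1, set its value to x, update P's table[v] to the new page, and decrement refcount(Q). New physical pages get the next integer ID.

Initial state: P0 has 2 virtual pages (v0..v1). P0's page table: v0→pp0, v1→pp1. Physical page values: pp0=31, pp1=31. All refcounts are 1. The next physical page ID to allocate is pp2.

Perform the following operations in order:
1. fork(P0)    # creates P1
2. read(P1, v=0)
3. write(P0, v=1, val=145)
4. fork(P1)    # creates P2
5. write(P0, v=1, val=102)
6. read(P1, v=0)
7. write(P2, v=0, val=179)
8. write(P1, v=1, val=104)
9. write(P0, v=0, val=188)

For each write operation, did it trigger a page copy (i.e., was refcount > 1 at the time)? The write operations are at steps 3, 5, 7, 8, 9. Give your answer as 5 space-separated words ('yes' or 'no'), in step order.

Op 1: fork(P0) -> P1. 2 ppages; refcounts: pp0:2 pp1:2
Op 2: read(P1, v0) -> 31. No state change.
Op 3: write(P0, v1, 145). refcount(pp1)=2>1 -> COPY to pp2. 3 ppages; refcounts: pp0:2 pp1:1 pp2:1
Op 4: fork(P1) -> P2. 3 ppages; refcounts: pp0:3 pp1:2 pp2:1
Op 5: write(P0, v1, 102). refcount(pp2)=1 -> write in place. 3 ppages; refcounts: pp0:3 pp1:2 pp2:1
Op 6: read(P1, v0) -> 31. No state change.
Op 7: write(P2, v0, 179). refcount(pp0)=3>1 -> COPY to pp3. 4 ppages; refcounts: pp0:2 pp1:2 pp2:1 pp3:1
Op 8: write(P1, v1, 104). refcount(pp1)=2>1 -> COPY to pp4. 5 ppages; refcounts: pp0:2 pp1:1 pp2:1 pp3:1 pp4:1
Op 9: write(P0, v0, 188). refcount(pp0)=2>1 -> COPY to pp5. 6 ppages; refcounts: pp0:1 pp1:1 pp2:1 pp3:1 pp4:1 pp5:1

yes no yes yes yes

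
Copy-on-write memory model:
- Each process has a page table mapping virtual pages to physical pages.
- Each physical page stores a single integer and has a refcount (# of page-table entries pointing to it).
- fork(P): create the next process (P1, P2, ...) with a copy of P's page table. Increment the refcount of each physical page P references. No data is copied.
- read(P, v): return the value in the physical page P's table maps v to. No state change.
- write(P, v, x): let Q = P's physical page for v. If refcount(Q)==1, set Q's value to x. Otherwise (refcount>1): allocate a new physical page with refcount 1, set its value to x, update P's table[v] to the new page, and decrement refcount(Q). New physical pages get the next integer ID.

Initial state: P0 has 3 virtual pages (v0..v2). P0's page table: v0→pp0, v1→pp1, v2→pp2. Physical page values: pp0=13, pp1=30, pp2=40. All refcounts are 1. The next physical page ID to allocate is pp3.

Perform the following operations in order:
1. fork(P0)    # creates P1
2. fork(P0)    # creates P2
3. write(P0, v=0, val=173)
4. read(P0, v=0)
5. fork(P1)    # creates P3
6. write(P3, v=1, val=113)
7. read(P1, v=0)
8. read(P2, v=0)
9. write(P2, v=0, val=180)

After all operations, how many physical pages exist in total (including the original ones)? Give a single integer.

Op 1: fork(P0) -> P1. 3 ppages; refcounts: pp0:2 pp1:2 pp2:2
Op 2: fork(P0) -> P2. 3 ppages; refcounts: pp0:3 pp1:3 pp2:3
Op 3: write(P0, v0, 173). refcount(pp0)=3>1 -> COPY to pp3. 4 ppages; refcounts: pp0:2 pp1:3 pp2:3 pp3:1
Op 4: read(P0, v0) -> 173. No state change.
Op 5: fork(P1) -> P3. 4 ppages; refcounts: pp0:3 pp1:4 pp2:4 pp3:1
Op 6: write(P3, v1, 113). refcount(pp1)=4>1 -> COPY to pp4. 5 ppages; refcounts: pp0:3 pp1:3 pp2:4 pp3:1 pp4:1
Op 7: read(P1, v0) -> 13. No state change.
Op 8: read(P2, v0) -> 13. No state change.
Op 9: write(P2, v0, 180). refcount(pp0)=3>1 -> COPY to pp5. 6 ppages; refcounts: pp0:2 pp1:3 pp2:4 pp3:1 pp4:1 pp5:1

Answer: 6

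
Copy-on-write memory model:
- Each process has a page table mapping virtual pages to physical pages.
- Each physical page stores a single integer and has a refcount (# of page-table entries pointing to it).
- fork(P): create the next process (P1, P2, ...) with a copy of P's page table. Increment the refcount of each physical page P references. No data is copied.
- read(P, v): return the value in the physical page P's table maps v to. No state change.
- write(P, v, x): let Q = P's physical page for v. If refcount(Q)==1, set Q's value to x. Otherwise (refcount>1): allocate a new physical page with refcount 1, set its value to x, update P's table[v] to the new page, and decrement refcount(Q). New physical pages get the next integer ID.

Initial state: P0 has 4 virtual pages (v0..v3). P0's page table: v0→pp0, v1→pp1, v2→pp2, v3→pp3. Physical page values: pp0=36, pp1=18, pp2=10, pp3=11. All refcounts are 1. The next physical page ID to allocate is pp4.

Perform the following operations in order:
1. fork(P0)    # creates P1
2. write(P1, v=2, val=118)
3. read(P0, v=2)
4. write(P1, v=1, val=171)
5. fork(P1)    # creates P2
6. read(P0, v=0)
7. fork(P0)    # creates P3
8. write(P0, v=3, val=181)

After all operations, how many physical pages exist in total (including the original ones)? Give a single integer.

Op 1: fork(P0) -> P1. 4 ppages; refcounts: pp0:2 pp1:2 pp2:2 pp3:2
Op 2: write(P1, v2, 118). refcount(pp2)=2>1 -> COPY to pp4. 5 ppages; refcounts: pp0:2 pp1:2 pp2:1 pp3:2 pp4:1
Op 3: read(P0, v2) -> 10. No state change.
Op 4: write(P1, v1, 171). refcount(pp1)=2>1 -> COPY to pp5. 6 ppages; refcounts: pp0:2 pp1:1 pp2:1 pp3:2 pp4:1 pp5:1
Op 5: fork(P1) -> P2. 6 ppages; refcounts: pp0:3 pp1:1 pp2:1 pp3:3 pp4:2 pp5:2
Op 6: read(P0, v0) -> 36. No state change.
Op 7: fork(P0) -> P3. 6 ppages; refcounts: pp0:4 pp1:2 pp2:2 pp3:4 pp4:2 pp5:2
Op 8: write(P0, v3, 181). refcount(pp3)=4>1 -> COPY to pp6. 7 ppages; refcounts: pp0:4 pp1:2 pp2:2 pp3:3 pp4:2 pp5:2 pp6:1

Answer: 7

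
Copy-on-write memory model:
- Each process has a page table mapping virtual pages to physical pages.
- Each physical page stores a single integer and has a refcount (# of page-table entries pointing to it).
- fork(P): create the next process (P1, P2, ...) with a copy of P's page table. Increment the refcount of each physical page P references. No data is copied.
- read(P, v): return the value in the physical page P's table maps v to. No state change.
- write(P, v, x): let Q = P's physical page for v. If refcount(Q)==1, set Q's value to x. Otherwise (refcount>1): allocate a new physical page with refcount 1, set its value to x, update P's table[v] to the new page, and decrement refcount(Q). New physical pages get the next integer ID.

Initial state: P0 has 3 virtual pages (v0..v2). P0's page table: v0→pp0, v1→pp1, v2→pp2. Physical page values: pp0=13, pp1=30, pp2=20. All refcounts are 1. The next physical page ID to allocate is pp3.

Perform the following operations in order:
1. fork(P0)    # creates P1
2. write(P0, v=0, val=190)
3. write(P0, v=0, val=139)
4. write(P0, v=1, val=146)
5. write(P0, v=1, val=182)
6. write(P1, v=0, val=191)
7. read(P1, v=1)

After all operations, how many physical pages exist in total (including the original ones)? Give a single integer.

Op 1: fork(P0) -> P1. 3 ppages; refcounts: pp0:2 pp1:2 pp2:2
Op 2: write(P0, v0, 190). refcount(pp0)=2>1 -> COPY to pp3. 4 ppages; refcounts: pp0:1 pp1:2 pp2:2 pp3:1
Op 3: write(P0, v0, 139). refcount(pp3)=1 -> write in place. 4 ppages; refcounts: pp0:1 pp1:2 pp2:2 pp3:1
Op 4: write(P0, v1, 146). refcount(pp1)=2>1 -> COPY to pp4. 5 ppages; refcounts: pp0:1 pp1:1 pp2:2 pp3:1 pp4:1
Op 5: write(P0, v1, 182). refcount(pp4)=1 -> write in place. 5 ppages; refcounts: pp0:1 pp1:1 pp2:2 pp3:1 pp4:1
Op 6: write(P1, v0, 191). refcount(pp0)=1 -> write in place. 5 ppages; refcounts: pp0:1 pp1:1 pp2:2 pp3:1 pp4:1
Op 7: read(P1, v1) -> 30. No state change.

Answer: 5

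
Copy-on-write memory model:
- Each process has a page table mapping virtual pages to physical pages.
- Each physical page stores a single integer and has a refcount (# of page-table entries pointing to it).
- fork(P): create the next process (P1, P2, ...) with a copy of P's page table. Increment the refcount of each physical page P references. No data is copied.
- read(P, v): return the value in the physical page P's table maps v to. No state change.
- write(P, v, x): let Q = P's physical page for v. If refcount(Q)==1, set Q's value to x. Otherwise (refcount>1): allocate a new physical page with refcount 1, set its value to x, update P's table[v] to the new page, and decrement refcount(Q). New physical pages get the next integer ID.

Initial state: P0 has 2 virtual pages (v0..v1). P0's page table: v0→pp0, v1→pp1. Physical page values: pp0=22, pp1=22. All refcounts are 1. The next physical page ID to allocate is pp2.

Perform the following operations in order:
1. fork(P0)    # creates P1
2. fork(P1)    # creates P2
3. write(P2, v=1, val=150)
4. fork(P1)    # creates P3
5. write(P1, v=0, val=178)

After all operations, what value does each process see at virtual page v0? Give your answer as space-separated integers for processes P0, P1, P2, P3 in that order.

Op 1: fork(P0) -> P1. 2 ppages; refcounts: pp0:2 pp1:2
Op 2: fork(P1) -> P2. 2 ppages; refcounts: pp0:3 pp1:3
Op 3: write(P2, v1, 150). refcount(pp1)=3>1 -> COPY to pp2. 3 ppages; refcounts: pp0:3 pp1:2 pp2:1
Op 4: fork(P1) -> P3. 3 ppages; refcounts: pp0:4 pp1:3 pp2:1
Op 5: write(P1, v0, 178). refcount(pp0)=4>1 -> COPY to pp3. 4 ppages; refcounts: pp0:3 pp1:3 pp2:1 pp3:1
P0: v0 -> pp0 = 22
P1: v0 -> pp3 = 178
P2: v0 -> pp0 = 22
P3: v0 -> pp0 = 22

Answer: 22 178 22 22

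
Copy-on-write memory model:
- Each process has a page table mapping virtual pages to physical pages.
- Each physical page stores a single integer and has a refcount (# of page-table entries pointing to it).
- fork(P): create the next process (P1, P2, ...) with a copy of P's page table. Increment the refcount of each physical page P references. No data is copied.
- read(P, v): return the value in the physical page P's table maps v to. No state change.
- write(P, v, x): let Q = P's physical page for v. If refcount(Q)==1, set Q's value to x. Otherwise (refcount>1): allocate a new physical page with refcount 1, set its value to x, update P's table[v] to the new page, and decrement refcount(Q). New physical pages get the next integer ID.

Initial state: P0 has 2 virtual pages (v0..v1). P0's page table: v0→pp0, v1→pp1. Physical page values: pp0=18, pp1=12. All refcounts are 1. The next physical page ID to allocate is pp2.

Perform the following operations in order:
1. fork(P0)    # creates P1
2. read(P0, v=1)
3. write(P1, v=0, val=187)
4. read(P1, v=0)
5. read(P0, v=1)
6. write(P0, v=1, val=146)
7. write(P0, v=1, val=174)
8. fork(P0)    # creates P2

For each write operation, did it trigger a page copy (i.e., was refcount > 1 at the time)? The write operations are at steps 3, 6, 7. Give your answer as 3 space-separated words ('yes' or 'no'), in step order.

Op 1: fork(P0) -> P1. 2 ppages; refcounts: pp0:2 pp1:2
Op 2: read(P0, v1) -> 12. No state change.
Op 3: write(P1, v0, 187). refcount(pp0)=2>1 -> COPY to pp2. 3 ppages; refcounts: pp0:1 pp1:2 pp2:1
Op 4: read(P1, v0) -> 187. No state change.
Op 5: read(P0, v1) -> 12. No state change.
Op 6: write(P0, v1, 146). refcount(pp1)=2>1 -> COPY to pp3. 4 ppages; refcounts: pp0:1 pp1:1 pp2:1 pp3:1
Op 7: write(P0, v1, 174). refcount(pp3)=1 -> write in place. 4 ppages; refcounts: pp0:1 pp1:1 pp2:1 pp3:1
Op 8: fork(P0) -> P2. 4 ppages; refcounts: pp0:2 pp1:1 pp2:1 pp3:2

yes yes no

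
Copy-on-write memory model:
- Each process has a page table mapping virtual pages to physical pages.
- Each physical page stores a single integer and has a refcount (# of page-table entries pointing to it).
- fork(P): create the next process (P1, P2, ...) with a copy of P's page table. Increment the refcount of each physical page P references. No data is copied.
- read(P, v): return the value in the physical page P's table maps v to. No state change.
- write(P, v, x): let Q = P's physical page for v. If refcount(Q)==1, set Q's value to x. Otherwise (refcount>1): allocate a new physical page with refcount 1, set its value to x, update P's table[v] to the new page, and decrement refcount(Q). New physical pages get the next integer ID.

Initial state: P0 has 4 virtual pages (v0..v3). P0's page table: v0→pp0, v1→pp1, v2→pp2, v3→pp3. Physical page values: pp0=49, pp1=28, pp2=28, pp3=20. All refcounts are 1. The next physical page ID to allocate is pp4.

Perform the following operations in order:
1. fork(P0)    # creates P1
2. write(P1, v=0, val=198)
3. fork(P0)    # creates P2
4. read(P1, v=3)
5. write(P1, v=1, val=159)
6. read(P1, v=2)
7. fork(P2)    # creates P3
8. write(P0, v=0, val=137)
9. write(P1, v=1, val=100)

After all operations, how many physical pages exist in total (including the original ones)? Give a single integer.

Op 1: fork(P0) -> P1. 4 ppages; refcounts: pp0:2 pp1:2 pp2:2 pp3:2
Op 2: write(P1, v0, 198). refcount(pp0)=2>1 -> COPY to pp4. 5 ppages; refcounts: pp0:1 pp1:2 pp2:2 pp3:2 pp4:1
Op 3: fork(P0) -> P2. 5 ppages; refcounts: pp0:2 pp1:3 pp2:3 pp3:3 pp4:1
Op 4: read(P1, v3) -> 20. No state change.
Op 5: write(P1, v1, 159). refcount(pp1)=3>1 -> COPY to pp5. 6 ppages; refcounts: pp0:2 pp1:2 pp2:3 pp3:3 pp4:1 pp5:1
Op 6: read(P1, v2) -> 28. No state change.
Op 7: fork(P2) -> P3. 6 ppages; refcounts: pp0:3 pp1:3 pp2:4 pp3:4 pp4:1 pp5:1
Op 8: write(P0, v0, 137). refcount(pp0)=3>1 -> COPY to pp6. 7 ppages; refcounts: pp0:2 pp1:3 pp2:4 pp3:4 pp4:1 pp5:1 pp6:1
Op 9: write(P1, v1, 100). refcount(pp5)=1 -> write in place. 7 ppages; refcounts: pp0:2 pp1:3 pp2:4 pp3:4 pp4:1 pp5:1 pp6:1

Answer: 7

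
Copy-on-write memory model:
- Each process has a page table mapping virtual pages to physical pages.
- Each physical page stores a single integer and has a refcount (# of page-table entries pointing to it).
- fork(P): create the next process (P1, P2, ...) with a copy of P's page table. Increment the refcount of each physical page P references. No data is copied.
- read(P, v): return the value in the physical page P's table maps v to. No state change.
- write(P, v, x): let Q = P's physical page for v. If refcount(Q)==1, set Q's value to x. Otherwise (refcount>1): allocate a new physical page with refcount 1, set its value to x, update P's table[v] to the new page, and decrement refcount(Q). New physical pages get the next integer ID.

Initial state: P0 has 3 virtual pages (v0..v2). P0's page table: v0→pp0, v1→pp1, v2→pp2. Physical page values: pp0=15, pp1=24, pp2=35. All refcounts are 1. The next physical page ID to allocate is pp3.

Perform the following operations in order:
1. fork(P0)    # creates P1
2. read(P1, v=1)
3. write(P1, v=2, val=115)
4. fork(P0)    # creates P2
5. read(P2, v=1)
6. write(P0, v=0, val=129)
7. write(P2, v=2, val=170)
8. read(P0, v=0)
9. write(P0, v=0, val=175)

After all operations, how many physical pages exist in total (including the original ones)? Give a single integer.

Answer: 6

Derivation:
Op 1: fork(P0) -> P1. 3 ppages; refcounts: pp0:2 pp1:2 pp2:2
Op 2: read(P1, v1) -> 24. No state change.
Op 3: write(P1, v2, 115). refcount(pp2)=2>1 -> COPY to pp3. 4 ppages; refcounts: pp0:2 pp1:2 pp2:1 pp3:1
Op 4: fork(P0) -> P2. 4 ppages; refcounts: pp0:3 pp1:3 pp2:2 pp3:1
Op 5: read(P2, v1) -> 24. No state change.
Op 6: write(P0, v0, 129). refcount(pp0)=3>1 -> COPY to pp4. 5 ppages; refcounts: pp0:2 pp1:3 pp2:2 pp3:1 pp4:1
Op 7: write(P2, v2, 170). refcount(pp2)=2>1 -> COPY to pp5. 6 ppages; refcounts: pp0:2 pp1:3 pp2:1 pp3:1 pp4:1 pp5:1
Op 8: read(P0, v0) -> 129. No state change.
Op 9: write(P0, v0, 175). refcount(pp4)=1 -> write in place. 6 ppages; refcounts: pp0:2 pp1:3 pp2:1 pp3:1 pp4:1 pp5:1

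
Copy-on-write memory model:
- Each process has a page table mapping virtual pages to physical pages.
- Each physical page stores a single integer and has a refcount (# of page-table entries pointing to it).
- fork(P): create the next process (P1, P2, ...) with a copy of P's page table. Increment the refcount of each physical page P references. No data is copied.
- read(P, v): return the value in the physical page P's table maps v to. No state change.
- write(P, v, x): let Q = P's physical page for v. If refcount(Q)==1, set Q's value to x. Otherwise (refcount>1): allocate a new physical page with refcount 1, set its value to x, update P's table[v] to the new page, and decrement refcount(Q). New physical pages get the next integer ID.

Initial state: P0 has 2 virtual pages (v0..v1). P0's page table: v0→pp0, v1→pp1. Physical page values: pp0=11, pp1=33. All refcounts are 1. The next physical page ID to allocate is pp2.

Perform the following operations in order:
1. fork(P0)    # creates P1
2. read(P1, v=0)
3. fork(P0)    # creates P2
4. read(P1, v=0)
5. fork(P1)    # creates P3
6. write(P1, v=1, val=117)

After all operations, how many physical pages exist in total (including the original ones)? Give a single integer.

Answer: 3

Derivation:
Op 1: fork(P0) -> P1. 2 ppages; refcounts: pp0:2 pp1:2
Op 2: read(P1, v0) -> 11. No state change.
Op 3: fork(P0) -> P2. 2 ppages; refcounts: pp0:3 pp1:3
Op 4: read(P1, v0) -> 11. No state change.
Op 5: fork(P1) -> P3. 2 ppages; refcounts: pp0:4 pp1:4
Op 6: write(P1, v1, 117). refcount(pp1)=4>1 -> COPY to pp2. 3 ppages; refcounts: pp0:4 pp1:3 pp2:1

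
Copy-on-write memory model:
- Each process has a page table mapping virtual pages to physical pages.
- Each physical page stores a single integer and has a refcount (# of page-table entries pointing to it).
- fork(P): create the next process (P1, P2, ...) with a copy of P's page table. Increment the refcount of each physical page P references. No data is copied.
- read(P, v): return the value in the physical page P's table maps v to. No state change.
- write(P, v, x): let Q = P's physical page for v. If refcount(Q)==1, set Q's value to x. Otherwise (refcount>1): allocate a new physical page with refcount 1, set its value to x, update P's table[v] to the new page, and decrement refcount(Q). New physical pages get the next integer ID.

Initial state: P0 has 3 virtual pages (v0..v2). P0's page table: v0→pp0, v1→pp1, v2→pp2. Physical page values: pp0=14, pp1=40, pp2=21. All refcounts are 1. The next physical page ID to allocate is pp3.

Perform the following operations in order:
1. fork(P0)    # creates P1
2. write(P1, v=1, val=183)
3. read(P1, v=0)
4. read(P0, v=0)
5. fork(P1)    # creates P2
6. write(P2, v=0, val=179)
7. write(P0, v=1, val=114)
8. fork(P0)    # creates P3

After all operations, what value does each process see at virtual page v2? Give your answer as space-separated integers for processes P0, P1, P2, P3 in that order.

Answer: 21 21 21 21

Derivation:
Op 1: fork(P0) -> P1. 3 ppages; refcounts: pp0:2 pp1:2 pp2:2
Op 2: write(P1, v1, 183). refcount(pp1)=2>1 -> COPY to pp3. 4 ppages; refcounts: pp0:2 pp1:1 pp2:2 pp3:1
Op 3: read(P1, v0) -> 14. No state change.
Op 4: read(P0, v0) -> 14. No state change.
Op 5: fork(P1) -> P2. 4 ppages; refcounts: pp0:3 pp1:1 pp2:3 pp3:2
Op 6: write(P2, v0, 179). refcount(pp0)=3>1 -> COPY to pp4. 5 ppages; refcounts: pp0:2 pp1:1 pp2:3 pp3:2 pp4:1
Op 7: write(P0, v1, 114). refcount(pp1)=1 -> write in place. 5 ppages; refcounts: pp0:2 pp1:1 pp2:3 pp3:2 pp4:1
Op 8: fork(P0) -> P3. 5 ppages; refcounts: pp0:3 pp1:2 pp2:4 pp3:2 pp4:1
P0: v2 -> pp2 = 21
P1: v2 -> pp2 = 21
P2: v2 -> pp2 = 21
P3: v2 -> pp2 = 21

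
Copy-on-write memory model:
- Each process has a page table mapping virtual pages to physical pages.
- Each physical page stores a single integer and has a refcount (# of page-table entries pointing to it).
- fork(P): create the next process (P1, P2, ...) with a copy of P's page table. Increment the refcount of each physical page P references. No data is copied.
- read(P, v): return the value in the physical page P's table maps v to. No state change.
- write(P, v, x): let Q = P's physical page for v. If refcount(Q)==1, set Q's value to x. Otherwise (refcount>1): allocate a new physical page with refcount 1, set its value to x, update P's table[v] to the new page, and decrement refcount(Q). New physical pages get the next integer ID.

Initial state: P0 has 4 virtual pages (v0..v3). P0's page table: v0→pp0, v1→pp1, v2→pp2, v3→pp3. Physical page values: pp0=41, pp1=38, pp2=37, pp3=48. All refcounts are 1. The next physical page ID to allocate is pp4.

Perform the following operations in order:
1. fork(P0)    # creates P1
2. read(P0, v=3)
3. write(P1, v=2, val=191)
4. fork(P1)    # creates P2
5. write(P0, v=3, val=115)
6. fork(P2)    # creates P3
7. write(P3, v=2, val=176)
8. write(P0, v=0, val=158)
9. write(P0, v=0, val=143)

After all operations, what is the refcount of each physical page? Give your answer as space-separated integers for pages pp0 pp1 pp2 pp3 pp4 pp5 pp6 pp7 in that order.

Answer: 3 4 1 3 2 1 1 1

Derivation:
Op 1: fork(P0) -> P1. 4 ppages; refcounts: pp0:2 pp1:2 pp2:2 pp3:2
Op 2: read(P0, v3) -> 48. No state change.
Op 3: write(P1, v2, 191). refcount(pp2)=2>1 -> COPY to pp4. 5 ppages; refcounts: pp0:2 pp1:2 pp2:1 pp3:2 pp4:1
Op 4: fork(P1) -> P2. 5 ppages; refcounts: pp0:3 pp1:3 pp2:1 pp3:3 pp4:2
Op 5: write(P0, v3, 115). refcount(pp3)=3>1 -> COPY to pp5. 6 ppages; refcounts: pp0:3 pp1:3 pp2:1 pp3:2 pp4:2 pp5:1
Op 6: fork(P2) -> P3. 6 ppages; refcounts: pp0:4 pp1:4 pp2:1 pp3:3 pp4:3 pp5:1
Op 7: write(P3, v2, 176). refcount(pp4)=3>1 -> COPY to pp6. 7 ppages; refcounts: pp0:4 pp1:4 pp2:1 pp3:3 pp4:2 pp5:1 pp6:1
Op 8: write(P0, v0, 158). refcount(pp0)=4>1 -> COPY to pp7. 8 ppages; refcounts: pp0:3 pp1:4 pp2:1 pp3:3 pp4:2 pp5:1 pp6:1 pp7:1
Op 9: write(P0, v0, 143). refcount(pp7)=1 -> write in place. 8 ppages; refcounts: pp0:3 pp1:4 pp2:1 pp3:3 pp4:2 pp5:1 pp6:1 pp7:1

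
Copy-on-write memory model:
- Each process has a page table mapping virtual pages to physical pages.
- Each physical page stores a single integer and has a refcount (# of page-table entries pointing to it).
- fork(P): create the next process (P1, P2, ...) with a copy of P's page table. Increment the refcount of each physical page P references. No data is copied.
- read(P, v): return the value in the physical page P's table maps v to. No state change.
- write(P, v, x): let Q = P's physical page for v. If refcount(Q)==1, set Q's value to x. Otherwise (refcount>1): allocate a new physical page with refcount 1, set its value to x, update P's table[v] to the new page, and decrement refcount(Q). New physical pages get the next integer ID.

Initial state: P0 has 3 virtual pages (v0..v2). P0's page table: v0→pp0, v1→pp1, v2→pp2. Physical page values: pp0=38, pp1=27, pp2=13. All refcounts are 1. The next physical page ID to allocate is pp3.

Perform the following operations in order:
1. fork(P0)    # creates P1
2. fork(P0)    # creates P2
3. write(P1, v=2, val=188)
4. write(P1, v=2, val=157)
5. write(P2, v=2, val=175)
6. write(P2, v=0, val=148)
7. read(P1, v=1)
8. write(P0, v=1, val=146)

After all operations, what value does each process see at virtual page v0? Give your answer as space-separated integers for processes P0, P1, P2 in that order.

Answer: 38 38 148

Derivation:
Op 1: fork(P0) -> P1. 3 ppages; refcounts: pp0:2 pp1:2 pp2:2
Op 2: fork(P0) -> P2. 3 ppages; refcounts: pp0:3 pp1:3 pp2:3
Op 3: write(P1, v2, 188). refcount(pp2)=3>1 -> COPY to pp3. 4 ppages; refcounts: pp0:3 pp1:3 pp2:2 pp3:1
Op 4: write(P1, v2, 157). refcount(pp3)=1 -> write in place. 4 ppages; refcounts: pp0:3 pp1:3 pp2:2 pp3:1
Op 5: write(P2, v2, 175). refcount(pp2)=2>1 -> COPY to pp4. 5 ppages; refcounts: pp0:3 pp1:3 pp2:1 pp3:1 pp4:1
Op 6: write(P2, v0, 148). refcount(pp0)=3>1 -> COPY to pp5. 6 ppages; refcounts: pp0:2 pp1:3 pp2:1 pp3:1 pp4:1 pp5:1
Op 7: read(P1, v1) -> 27. No state change.
Op 8: write(P0, v1, 146). refcount(pp1)=3>1 -> COPY to pp6. 7 ppages; refcounts: pp0:2 pp1:2 pp2:1 pp3:1 pp4:1 pp5:1 pp6:1
P0: v0 -> pp0 = 38
P1: v0 -> pp0 = 38
P2: v0 -> pp5 = 148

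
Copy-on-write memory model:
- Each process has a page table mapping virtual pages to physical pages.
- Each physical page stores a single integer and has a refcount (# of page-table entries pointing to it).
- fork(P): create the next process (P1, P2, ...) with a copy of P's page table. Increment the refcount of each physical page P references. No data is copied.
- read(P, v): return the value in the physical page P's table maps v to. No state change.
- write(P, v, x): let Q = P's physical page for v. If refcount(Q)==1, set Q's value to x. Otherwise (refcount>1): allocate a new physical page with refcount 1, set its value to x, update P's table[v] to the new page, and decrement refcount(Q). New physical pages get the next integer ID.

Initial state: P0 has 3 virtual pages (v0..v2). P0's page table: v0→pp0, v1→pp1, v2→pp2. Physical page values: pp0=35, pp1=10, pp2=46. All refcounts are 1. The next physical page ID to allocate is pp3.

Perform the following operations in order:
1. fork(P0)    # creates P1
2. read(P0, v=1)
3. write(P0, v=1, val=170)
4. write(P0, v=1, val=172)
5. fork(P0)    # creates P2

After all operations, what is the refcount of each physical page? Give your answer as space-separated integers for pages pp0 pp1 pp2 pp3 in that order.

Answer: 3 1 3 2

Derivation:
Op 1: fork(P0) -> P1. 3 ppages; refcounts: pp0:2 pp1:2 pp2:2
Op 2: read(P0, v1) -> 10. No state change.
Op 3: write(P0, v1, 170). refcount(pp1)=2>1 -> COPY to pp3. 4 ppages; refcounts: pp0:2 pp1:1 pp2:2 pp3:1
Op 4: write(P0, v1, 172). refcount(pp3)=1 -> write in place. 4 ppages; refcounts: pp0:2 pp1:1 pp2:2 pp3:1
Op 5: fork(P0) -> P2. 4 ppages; refcounts: pp0:3 pp1:1 pp2:3 pp3:2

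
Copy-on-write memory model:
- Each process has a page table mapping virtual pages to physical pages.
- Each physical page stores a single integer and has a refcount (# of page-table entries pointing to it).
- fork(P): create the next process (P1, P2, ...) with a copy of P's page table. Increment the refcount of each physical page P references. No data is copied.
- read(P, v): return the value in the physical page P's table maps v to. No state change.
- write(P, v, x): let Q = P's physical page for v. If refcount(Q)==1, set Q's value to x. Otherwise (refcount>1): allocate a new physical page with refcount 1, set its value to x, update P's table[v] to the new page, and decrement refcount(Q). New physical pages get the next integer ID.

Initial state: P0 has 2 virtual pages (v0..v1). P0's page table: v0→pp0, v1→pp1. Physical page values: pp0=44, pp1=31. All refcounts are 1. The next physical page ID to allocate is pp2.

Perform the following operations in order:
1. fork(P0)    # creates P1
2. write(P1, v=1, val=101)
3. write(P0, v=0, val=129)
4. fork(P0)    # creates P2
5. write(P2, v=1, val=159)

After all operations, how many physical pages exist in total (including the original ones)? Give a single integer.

Op 1: fork(P0) -> P1. 2 ppages; refcounts: pp0:2 pp1:2
Op 2: write(P1, v1, 101). refcount(pp1)=2>1 -> COPY to pp2. 3 ppages; refcounts: pp0:2 pp1:1 pp2:1
Op 3: write(P0, v0, 129). refcount(pp0)=2>1 -> COPY to pp3. 4 ppages; refcounts: pp0:1 pp1:1 pp2:1 pp3:1
Op 4: fork(P0) -> P2. 4 ppages; refcounts: pp0:1 pp1:2 pp2:1 pp3:2
Op 5: write(P2, v1, 159). refcount(pp1)=2>1 -> COPY to pp4. 5 ppages; refcounts: pp0:1 pp1:1 pp2:1 pp3:2 pp4:1

Answer: 5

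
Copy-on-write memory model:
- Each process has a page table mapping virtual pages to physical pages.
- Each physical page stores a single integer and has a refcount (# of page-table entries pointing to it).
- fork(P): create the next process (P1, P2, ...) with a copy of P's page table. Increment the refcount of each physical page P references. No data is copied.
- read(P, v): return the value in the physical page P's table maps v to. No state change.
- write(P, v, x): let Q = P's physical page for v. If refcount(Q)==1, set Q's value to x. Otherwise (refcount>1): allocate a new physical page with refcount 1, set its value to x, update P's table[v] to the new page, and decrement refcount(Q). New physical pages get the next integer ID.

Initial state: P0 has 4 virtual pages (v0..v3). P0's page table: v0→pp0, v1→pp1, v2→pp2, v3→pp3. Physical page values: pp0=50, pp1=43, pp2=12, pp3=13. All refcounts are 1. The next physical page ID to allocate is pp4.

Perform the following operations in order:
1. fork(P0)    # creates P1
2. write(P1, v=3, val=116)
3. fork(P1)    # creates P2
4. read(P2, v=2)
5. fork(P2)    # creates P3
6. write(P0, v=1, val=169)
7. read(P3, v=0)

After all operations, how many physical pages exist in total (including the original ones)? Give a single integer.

Answer: 6

Derivation:
Op 1: fork(P0) -> P1. 4 ppages; refcounts: pp0:2 pp1:2 pp2:2 pp3:2
Op 2: write(P1, v3, 116). refcount(pp3)=2>1 -> COPY to pp4. 5 ppages; refcounts: pp0:2 pp1:2 pp2:2 pp3:1 pp4:1
Op 3: fork(P1) -> P2. 5 ppages; refcounts: pp0:3 pp1:3 pp2:3 pp3:1 pp4:2
Op 4: read(P2, v2) -> 12. No state change.
Op 5: fork(P2) -> P3. 5 ppages; refcounts: pp0:4 pp1:4 pp2:4 pp3:1 pp4:3
Op 6: write(P0, v1, 169). refcount(pp1)=4>1 -> COPY to pp5. 6 ppages; refcounts: pp0:4 pp1:3 pp2:4 pp3:1 pp4:3 pp5:1
Op 7: read(P3, v0) -> 50. No state change.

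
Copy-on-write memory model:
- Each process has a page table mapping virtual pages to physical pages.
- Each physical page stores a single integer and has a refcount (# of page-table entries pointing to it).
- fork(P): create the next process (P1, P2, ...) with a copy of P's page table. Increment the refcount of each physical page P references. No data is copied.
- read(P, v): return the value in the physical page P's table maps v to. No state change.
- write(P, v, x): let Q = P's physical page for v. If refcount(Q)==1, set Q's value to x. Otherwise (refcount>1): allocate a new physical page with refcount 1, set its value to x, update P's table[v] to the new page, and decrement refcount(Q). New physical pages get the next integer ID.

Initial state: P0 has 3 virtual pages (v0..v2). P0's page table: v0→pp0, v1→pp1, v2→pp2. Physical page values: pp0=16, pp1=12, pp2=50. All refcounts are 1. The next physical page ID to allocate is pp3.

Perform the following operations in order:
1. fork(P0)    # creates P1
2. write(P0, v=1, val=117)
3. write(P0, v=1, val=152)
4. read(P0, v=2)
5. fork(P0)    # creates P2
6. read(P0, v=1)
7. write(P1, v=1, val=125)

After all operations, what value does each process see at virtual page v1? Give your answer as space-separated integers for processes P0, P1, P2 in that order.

Op 1: fork(P0) -> P1. 3 ppages; refcounts: pp0:2 pp1:2 pp2:2
Op 2: write(P0, v1, 117). refcount(pp1)=2>1 -> COPY to pp3. 4 ppages; refcounts: pp0:2 pp1:1 pp2:2 pp3:1
Op 3: write(P0, v1, 152). refcount(pp3)=1 -> write in place. 4 ppages; refcounts: pp0:2 pp1:1 pp2:2 pp3:1
Op 4: read(P0, v2) -> 50. No state change.
Op 5: fork(P0) -> P2. 4 ppages; refcounts: pp0:3 pp1:1 pp2:3 pp3:2
Op 6: read(P0, v1) -> 152. No state change.
Op 7: write(P1, v1, 125). refcount(pp1)=1 -> write in place. 4 ppages; refcounts: pp0:3 pp1:1 pp2:3 pp3:2
P0: v1 -> pp3 = 152
P1: v1 -> pp1 = 125
P2: v1 -> pp3 = 152

Answer: 152 125 152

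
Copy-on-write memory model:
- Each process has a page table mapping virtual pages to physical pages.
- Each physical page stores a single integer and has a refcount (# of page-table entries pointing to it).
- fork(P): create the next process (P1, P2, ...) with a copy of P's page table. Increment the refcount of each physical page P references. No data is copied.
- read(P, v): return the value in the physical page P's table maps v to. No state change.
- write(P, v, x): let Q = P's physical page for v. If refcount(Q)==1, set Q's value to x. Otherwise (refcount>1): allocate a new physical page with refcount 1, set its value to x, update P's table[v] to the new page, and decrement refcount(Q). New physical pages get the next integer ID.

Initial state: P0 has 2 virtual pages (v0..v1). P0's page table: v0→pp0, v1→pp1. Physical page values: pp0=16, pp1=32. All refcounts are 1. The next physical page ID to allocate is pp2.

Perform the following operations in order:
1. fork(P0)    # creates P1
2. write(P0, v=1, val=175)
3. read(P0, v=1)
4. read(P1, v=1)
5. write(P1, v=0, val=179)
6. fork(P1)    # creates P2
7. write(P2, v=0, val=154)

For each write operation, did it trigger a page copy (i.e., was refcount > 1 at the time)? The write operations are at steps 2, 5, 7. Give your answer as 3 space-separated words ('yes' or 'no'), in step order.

Op 1: fork(P0) -> P1. 2 ppages; refcounts: pp0:2 pp1:2
Op 2: write(P0, v1, 175). refcount(pp1)=2>1 -> COPY to pp2. 3 ppages; refcounts: pp0:2 pp1:1 pp2:1
Op 3: read(P0, v1) -> 175. No state change.
Op 4: read(P1, v1) -> 32. No state change.
Op 5: write(P1, v0, 179). refcount(pp0)=2>1 -> COPY to pp3. 4 ppages; refcounts: pp0:1 pp1:1 pp2:1 pp3:1
Op 6: fork(P1) -> P2. 4 ppages; refcounts: pp0:1 pp1:2 pp2:1 pp3:2
Op 7: write(P2, v0, 154). refcount(pp3)=2>1 -> COPY to pp4. 5 ppages; refcounts: pp0:1 pp1:2 pp2:1 pp3:1 pp4:1

yes yes yes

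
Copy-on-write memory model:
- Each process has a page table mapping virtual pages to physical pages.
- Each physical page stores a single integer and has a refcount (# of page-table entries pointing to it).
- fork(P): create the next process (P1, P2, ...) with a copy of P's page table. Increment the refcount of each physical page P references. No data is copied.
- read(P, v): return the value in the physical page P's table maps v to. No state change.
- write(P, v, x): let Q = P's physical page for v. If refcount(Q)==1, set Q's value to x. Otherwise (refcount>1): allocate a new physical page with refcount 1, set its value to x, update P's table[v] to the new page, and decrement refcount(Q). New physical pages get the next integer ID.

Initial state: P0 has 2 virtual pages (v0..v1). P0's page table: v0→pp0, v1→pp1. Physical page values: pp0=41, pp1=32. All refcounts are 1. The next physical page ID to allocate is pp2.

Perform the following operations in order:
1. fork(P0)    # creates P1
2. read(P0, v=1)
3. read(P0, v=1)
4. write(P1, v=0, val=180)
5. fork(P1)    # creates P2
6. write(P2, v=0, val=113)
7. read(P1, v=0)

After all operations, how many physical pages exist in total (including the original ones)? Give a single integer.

Op 1: fork(P0) -> P1. 2 ppages; refcounts: pp0:2 pp1:2
Op 2: read(P0, v1) -> 32. No state change.
Op 3: read(P0, v1) -> 32. No state change.
Op 4: write(P1, v0, 180). refcount(pp0)=2>1 -> COPY to pp2. 3 ppages; refcounts: pp0:1 pp1:2 pp2:1
Op 5: fork(P1) -> P2. 3 ppages; refcounts: pp0:1 pp1:3 pp2:2
Op 6: write(P2, v0, 113). refcount(pp2)=2>1 -> COPY to pp3. 4 ppages; refcounts: pp0:1 pp1:3 pp2:1 pp3:1
Op 7: read(P1, v0) -> 180. No state change.

Answer: 4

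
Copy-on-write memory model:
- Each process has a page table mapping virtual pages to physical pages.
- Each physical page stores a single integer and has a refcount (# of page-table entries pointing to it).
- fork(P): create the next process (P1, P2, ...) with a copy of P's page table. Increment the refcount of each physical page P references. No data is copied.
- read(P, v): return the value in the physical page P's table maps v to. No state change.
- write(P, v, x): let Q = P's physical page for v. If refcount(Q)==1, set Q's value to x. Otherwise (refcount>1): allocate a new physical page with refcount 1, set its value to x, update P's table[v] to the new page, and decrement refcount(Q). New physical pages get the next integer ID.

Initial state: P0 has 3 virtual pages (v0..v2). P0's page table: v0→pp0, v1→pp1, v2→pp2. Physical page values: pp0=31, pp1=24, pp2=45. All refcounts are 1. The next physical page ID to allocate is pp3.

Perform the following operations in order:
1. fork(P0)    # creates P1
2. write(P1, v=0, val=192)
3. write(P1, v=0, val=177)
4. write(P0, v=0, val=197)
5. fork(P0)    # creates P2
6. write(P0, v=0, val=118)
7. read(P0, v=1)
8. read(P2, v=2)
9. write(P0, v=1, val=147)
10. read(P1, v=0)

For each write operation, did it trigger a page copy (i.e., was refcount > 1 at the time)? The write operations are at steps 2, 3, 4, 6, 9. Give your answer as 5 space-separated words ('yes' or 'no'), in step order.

Op 1: fork(P0) -> P1. 3 ppages; refcounts: pp0:2 pp1:2 pp2:2
Op 2: write(P1, v0, 192). refcount(pp0)=2>1 -> COPY to pp3. 4 ppages; refcounts: pp0:1 pp1:2 pp2:2 pp3:1
Op 3: write(P1, v0, 177). refcount(pp3)=1 -> write in place. 4 ppages; refcounts: pp0:1 pp1:2 pp2:2 pp3:1
Op 4: write(P0, v0, 197). refcount(pp0)=1 -> write in place. 4 ppages; refcounts: pp0:1 pp1:2 pp2:2 pp3:1
Op 5: fork(P0) -> P2. 4 ppages; refcounts: pp0:2 pp1:3 pp2:3 pp3:1
Op 6: write(P0, v0, 118). refcount(pp0)=2>1 -> COPY to pp4. 5 ppages; refcounts: pp0:1 pp1:3 pp2:3 pp3:1 pp4:1
Op 7: read(P0, v1) -> 24. No state change.
Op 8: read(P2, v2) -> 45. No state change.
Op 9: write(P0, v1, 147). refcount(pp1)=3>1 -> COPY to pp5. 6 ppages; refcounts: pp0:1 pp1:2 pp2:3 pp3:1 pp4:1 pp5:1
Op 10: read(P1, v0) -> 177. No state change.

yes no no yes yes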